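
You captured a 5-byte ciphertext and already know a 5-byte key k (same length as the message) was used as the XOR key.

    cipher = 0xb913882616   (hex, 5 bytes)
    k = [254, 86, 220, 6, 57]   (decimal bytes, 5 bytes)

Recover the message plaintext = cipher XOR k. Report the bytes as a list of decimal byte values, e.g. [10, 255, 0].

byte 0: b9 xor fe = 47
byte 1: 13 xor 56 = 45
byte 2: 88 xor dc = 54
byte 3: 26 xor 06 = 20
byte 4: 16 xor 39 = 2f

[71, 69, 84, 32, 47]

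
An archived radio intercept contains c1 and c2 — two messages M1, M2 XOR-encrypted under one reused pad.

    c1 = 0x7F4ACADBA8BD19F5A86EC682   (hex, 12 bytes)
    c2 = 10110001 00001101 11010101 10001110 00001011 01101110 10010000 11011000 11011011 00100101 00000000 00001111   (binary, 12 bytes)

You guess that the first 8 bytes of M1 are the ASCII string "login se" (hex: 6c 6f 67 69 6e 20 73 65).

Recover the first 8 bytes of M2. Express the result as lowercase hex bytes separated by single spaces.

a2 28 78 3c cd f3 fa 48

First, c1 ⊕ c2 = (M1 ⊕ K) ⊕ (M2 ⊕ K) = M1 ⊕ M2, so the key drops out. Then M2 = (M1 ⊕ M2) ⊕ M1 over the first 8 bytes.
byte 0: (7f XOR b1) XOR 6c = ce XOR 6c = a2
byte 1: (4a XOR 0d) XOR 6f = 47 XOR 6f = 28
byte 2: (ca XOR d5) XOR 67 = 1f XOR 67 = 78
byte 3: (db XOR 8e) XOR 69 = 55 XOR 69 = 3c
byte 4: (a8 XOR 0b) XOR 6e = a3 XOR 6e = cd
byte 5: (bd XOR 6e) XOR 20 = d3 XOR 20 = f3
byte 6: (19 XOR 90) XOR 73 = 89 XOR 73 = fa
byte 7: (f5 XOR d8) XOR 65 = 2d XOR 65 = 48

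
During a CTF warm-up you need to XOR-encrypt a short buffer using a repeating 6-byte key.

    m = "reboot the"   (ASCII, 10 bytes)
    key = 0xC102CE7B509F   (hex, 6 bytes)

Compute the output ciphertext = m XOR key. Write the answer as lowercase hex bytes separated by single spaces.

The 6-byte key repeats, so the effective keystream is c1 02 ce 7b 50 9f c1 02 ce 7b.
byte 0: 72 xor c1 = b3
byte 1: 65 xor 02 = 67
byte 2: 62 xor ce = ac
byte 3: 6f xor 7b = 14
byte 4: 6f xor 50 = 3f
byte 5: 74 xor 9f = eb
byte 6: 20 xor c1 = e1
byte 7: 74 xor 02 = 76
byte 8: 68 xor ce = a6
byte 9: 65 xor 7b = 1e

b3 67 ac 14 3f eb e1 76 a6 1e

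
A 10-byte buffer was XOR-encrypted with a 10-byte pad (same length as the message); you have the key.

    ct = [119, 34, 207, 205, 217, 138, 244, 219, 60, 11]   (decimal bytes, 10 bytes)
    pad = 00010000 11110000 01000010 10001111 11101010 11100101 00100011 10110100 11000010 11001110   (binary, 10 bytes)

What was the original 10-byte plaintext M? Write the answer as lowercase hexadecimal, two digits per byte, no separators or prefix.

77 xor 10 = 67
22 xor f0 = d2
cf xor 42 = 8d
cd xor 8f = 42
d9 xor ea = 33
8a xor e5 = 6f
f4 xor 23 = d7
db xor b4 = 6f
3c xor c2 = fe
0b xor ce = c5

67d28d42336fd76ffec5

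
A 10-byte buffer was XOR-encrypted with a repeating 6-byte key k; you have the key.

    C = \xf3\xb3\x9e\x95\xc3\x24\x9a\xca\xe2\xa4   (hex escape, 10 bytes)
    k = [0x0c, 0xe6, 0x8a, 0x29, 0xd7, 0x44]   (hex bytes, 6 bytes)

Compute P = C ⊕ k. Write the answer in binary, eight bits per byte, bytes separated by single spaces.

The 6-byte key repeats, so the effective keystream is 0c e6 8a 29 d7 44 0c e6 8a 29.
byte 0: f3 xor 0c = ff
byte 1: b3 xor e6 = 55
byte 2: 9e xor 8a = 14
byte 3: 95 xor 29 = bc
byte 4: c3 xor d7 = 14
byte 5: 24 xor 44 = 60
byte 6: 9a xor 0c = 96
byte 7: ca xor e6 = 2c
byte 8: e2 xor 8a = 68
byte 9: a4 xor 29 = 8d

11111111 01010101 00010100 10111100 00010100 01100000 10010110 00101100 01101000 10001101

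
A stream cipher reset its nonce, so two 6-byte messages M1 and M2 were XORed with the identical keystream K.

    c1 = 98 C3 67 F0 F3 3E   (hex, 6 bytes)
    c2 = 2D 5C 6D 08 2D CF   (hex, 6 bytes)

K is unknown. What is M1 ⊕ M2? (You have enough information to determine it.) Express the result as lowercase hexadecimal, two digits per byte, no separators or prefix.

c1 ⊕ c2 = (M1 ⊕ K) ⊕ (M2 ⊕ K) = M1 ⊕ M2 — the shared key cancels under XOR.
98 ^ 2d = b5
c3 ^ 5c = 9f
67 ^ 6d = 0a
f0 ^ 08 = f8
f3 ^ 2d = de
3e ^ cf = f1

b59f0af8def1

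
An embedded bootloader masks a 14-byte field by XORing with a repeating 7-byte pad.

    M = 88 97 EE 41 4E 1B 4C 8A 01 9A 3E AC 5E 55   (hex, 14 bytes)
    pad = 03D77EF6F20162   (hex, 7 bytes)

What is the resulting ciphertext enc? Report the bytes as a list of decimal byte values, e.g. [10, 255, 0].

The 7-byte key repeats, so the effective keystream is 03 d7 7e f6 f2 01 62 03 d7 7e f6 f2 01 62.
byte 0: 88 ^ 03 = 8b
byte 1: 97 ^ d7 = 40
byte 2: ee ^ 7e = 90
byte 3: 41 ^ f6 = b7
byte 4: 4e ^ f2 = bc
byte 5: 1b ^ 01 = 1a
byte 6: 4c ^ 62 = 2e
byte 7: 8a ^ 03 = 89
byte 8: 01 ^ d7 = d6
byte 9: 9a ^ 7e = e4
byte 10: 3e ^ f6 = c8
byte 11: ac ^ f2 = 5e
byte 12: 5e ^ 01 = 5f
byte 13: 55 ^ 62 = 37

[139, 64, 144, 183, 188, 26, 46, 137, 214, 228, 200, 94, 95, 55]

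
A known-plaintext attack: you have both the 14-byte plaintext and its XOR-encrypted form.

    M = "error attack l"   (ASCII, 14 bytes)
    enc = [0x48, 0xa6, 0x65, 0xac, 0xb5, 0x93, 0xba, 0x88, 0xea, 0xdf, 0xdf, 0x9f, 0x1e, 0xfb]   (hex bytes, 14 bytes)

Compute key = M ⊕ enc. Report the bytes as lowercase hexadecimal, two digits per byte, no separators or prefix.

2dd417c3c7b3dbfc9ebebcf43e97

Since enc = M ⊕ key, XORing both sides with M gives key = M ⊕ enc.
byte 0: 65 ^ 48 = 2d
byte 1: 72 ^ a6 = d4
byte 2: 72 ^ 65 = 17
byte 3: 6f ^ ac = c3
byte 4: 72 ^ b5 = c7
byte 5: 20 ^ 93 = b3
byte 6: 61 ^ ba = db
byte 7: 74 ^ 88 = fc
byte 8: 74 ^ ea = 9e
byte 9: 61 ^ df = be
byte 10: 63 ^ df = bc
byte 11: 6b ^ 9f = f4
byte 12: 20 ^ 1e = 3e
byte 13: 6c ^ fb = 97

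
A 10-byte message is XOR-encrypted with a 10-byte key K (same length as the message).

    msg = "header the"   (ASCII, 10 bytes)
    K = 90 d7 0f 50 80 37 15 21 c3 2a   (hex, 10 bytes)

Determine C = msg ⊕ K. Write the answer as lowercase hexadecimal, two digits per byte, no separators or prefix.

f8b26e34e5453555ab4f

01101000 ^ 10010000 = 11111000
01100101 ^ 11010111 = 10110010
01100001 ^ 00001111 = 01101110
01100100 ^ 01010000 = 00110100
01100101 ^ 10000000 = 11100101
01110010 ^ 00110111 = 01000101
00100000 ^ 00010101 = 00110101
01110100 ^ 00100001 = 01010101
01101000 ^ 11000011 = 10101011
01100101 ^ 00101010 = 01001111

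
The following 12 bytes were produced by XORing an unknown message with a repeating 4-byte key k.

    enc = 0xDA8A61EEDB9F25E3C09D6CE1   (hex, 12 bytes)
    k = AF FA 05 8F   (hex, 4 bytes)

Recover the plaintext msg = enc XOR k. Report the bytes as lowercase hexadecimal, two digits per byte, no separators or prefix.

757064617465206c6f67696e

The 4-byte key repeats, so the effective keystream is af fa 05 8f af fa 05 8f af fa 05 8f.
byte 0: da XOR af = 75
byte 1: 8a XOR fa = 70
byte 2: 61 XOR 05 = 64
byte 3: ee XOR 8f = 61
byte 4: db XOR af = 74
byte 5: 9f XOR fa = 65
byte 6: 25 XOR 05 = 20
byte 7: e3 XOR 8f = 6c
byte 8: c0 XOR af = 6f
byte 9: 9d XOR fa = 67
byte 10: 6c XOR 05 = 69
byte 11: e1 XOR 8f = 6e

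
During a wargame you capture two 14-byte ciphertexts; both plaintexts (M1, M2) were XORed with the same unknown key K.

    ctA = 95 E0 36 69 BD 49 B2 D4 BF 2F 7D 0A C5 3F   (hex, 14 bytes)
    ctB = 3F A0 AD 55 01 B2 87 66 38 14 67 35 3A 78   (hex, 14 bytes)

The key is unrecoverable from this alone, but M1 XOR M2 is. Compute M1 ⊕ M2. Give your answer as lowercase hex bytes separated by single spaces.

ctA ⊕ ctB = (M1 ⊕ K) ⊕ (M2 ⊕ K) = M1 ⊕ M2 — the shared key cancels under XOR.
95 xor 3f = aa
e0 xor a0 = 40
36 xor ad = 9b
69 xor 55 = 3c
bd xor 01 = bc
49 xor b2 = fb
b2 xor 87 = 35
d4 xor 66 = b2
bf xor 38 = 87
2f xor 14 = 3b
7d xor 67 = 1a
0a xor 35 = 3f
c5 xor 3a = ff
3f xor 78 = 47

aa 40 9b 3c bc fb 35 b2 87 3b 1a 3f ff 47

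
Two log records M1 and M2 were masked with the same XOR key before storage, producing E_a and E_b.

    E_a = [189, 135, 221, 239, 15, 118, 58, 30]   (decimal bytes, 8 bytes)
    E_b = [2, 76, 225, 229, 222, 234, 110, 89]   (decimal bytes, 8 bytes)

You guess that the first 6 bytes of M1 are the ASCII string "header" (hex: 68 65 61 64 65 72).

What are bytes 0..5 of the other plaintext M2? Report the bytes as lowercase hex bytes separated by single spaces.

First, E_a ⊕ E_b = (M1 ⊕ K) ⊕ (M2 ⊕ K) = M1 ⊕ M2, so the key drops out. Then M2 = (M1 ⊕ M2) ⊕ M1 over the first 6 bytes.
byte 0: (bd XOR 02) XOR 68 = bf XOR 68 = d7
byte 1: (87 XOR 4c) XOR 65 = cb XOR 65 = ae
byte 2: (dd XOR e1) XOR 61 = 3c XOR 61 = 5d
byte 3: (ef XOR e5) XOR 64 = 0a XOR 64 = 6e
byte 4: (0f XOR de) XOR 65 = d1 XOR 65 = b4
byte 5: (76 XOR ea) XOR 72 = 9c XOR 72 = ee

d7 ae 5d 6e b4 ee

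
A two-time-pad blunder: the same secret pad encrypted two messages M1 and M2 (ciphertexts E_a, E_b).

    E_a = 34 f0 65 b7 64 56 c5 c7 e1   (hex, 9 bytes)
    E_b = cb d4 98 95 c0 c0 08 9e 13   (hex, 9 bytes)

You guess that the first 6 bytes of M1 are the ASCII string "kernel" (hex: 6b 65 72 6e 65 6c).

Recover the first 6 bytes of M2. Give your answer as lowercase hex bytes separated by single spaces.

First, E_a ⊕ E_b = (M1 ⊕ K) ⊕ (M2 ⊕ K) = M1 ⊕ M2, so the key drops out. Then M2 = (M1 ⊕ M2) ⊕ M1 over the first 6 bytes.
byte 0: (34 ^ cb) ^ 6b = ff ^ 6b = 94
byte 1: (f0 ^ d4) ^ 65 = 24 ^ 65 = 41
byte 2: (65 ^ 98) ^ 72 = fd ^ 72 = 8f
byte 3: (b7 ^ 95) ^ 6e = 22 ^ 6e = 4c
byte 4: (64 ^ c0) ^ 65 = a4 ^ 65 = c1
byte 5: (56 ^ c0) ^ 6c = 96 ^ 6c = fa

94 41 8f 4c c1 fa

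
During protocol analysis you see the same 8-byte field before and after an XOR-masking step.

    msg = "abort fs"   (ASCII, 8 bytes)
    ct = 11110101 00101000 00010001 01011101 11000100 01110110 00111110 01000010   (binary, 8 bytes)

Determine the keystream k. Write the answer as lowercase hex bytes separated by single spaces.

94 4a 7e 2f b0 56 58 31

Since ct = msg ⊕ k, XORing both sides with msg gives k = msg ⊕ ct.
01100001 xor 11110101 = 10010100
01100010 xor 00101000 = 01001010
01101111 xor 00010001 = 01111110
01110010 xor 01011101 = 00101111
01110100 xor 11000100 = 10110000
00100000 xor 01110110 = 01010110
01100110 xor 00111110 = 01011000
01110011 xor 01000010 = 00110001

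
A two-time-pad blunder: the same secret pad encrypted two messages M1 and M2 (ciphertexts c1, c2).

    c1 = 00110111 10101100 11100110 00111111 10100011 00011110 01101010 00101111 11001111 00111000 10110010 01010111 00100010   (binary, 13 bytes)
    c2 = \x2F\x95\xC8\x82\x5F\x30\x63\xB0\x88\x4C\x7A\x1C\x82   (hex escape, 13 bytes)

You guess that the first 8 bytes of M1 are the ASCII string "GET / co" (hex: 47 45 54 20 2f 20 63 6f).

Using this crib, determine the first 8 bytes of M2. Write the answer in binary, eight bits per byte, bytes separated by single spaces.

First, c1 ⊕ c2 = (M1 ⊕ K) ⊕ (M2 ⊕ K) = M1 ⊕ M2, so the key drops out. Then M2 = (M1 ⊕ M2) ⊕ M1 over the first 8 bytes.
byte 0: (37 ^ 2f) ^ 47 = 18 ^ 47 = 5f
byte 1: (ac ^ 95) ^ 45 = 39 ^ 45 = 7c
byte 2: (e6 ^ c8) ^ 54 = 2e ^ 54 = 7a
byte 3: (3f ^ 82) ^ 20 = bd ^ 20 = 9d
byte 4: (a3 ^ 5f) ^ 2f = fc ^ 2f = d3
byte 5: (1e ^ 30) ^ 20 = 2e ^ 20 = 0e
byte 6: (6a ^ 63) ^ 63 = 09 ^ 63 = 6a
byte 7: (2f ^ b0) ^ 6f = 9f ^ 6f = f0

01011111 01111100 01111010 10011101 11010011 00001110 01101010 11110000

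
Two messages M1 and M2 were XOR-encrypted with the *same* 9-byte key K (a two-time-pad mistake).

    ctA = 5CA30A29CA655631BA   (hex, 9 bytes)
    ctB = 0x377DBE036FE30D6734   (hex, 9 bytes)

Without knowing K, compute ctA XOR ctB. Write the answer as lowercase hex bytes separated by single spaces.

6b de b4 2a a5 86 5b 56 8e

ctA ⊕ ctB = (M1 ⊕ K) ⊕ (M2 ⊕ K) = M1 ⊕ M2 — the shared key cancels under XOR.
01011100 xor 00110111 = 01101011
10100011 xor 01111101 = 11011110
00001010 xor 10111110 = 10110100
00101001 xor 00000011 = 00101010
11001010 xor 01101111 = 10100101
01100101 xor 11100011 = 10000110
01010110 xor 00001101 = 01011011
00110001 xor 01100111 = 01010110
10111010 xor 00110100 = 10001110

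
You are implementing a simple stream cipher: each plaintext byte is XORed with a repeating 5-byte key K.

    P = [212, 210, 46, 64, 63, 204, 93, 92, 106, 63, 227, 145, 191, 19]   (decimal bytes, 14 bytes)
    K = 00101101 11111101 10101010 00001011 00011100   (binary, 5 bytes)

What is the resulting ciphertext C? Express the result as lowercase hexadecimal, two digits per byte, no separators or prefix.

f92f844b23e1a0f66123ce6c1518

The 5-byte key repeats, so the effective keystream is 2d fd aa 0b 1c 2d fd aa 0b 1c 2d fd aa 0b.
byte 0: d4 ⊕ 2d = f9
byte 1: d2 ⊕ fd = 2f
byte 2: 2e ⊕ aa = 84
byte 3: 40 ⊕ 0b = 4b
byte 4: 3f ⊕ 1c = 23
byte 5: cc ⊕ 2d = e1
byte 6: 5d ⊕ fd = a0
byte 7: 5c ⊕ aa = f6
byte 8: 6a ⊕ 0b = 61
byte 9: 3f ⊕ 1c = 23
byte 10: e3 ⊕ 2d = ce
byte 11: 91 ⊕ fd = 6c
byte 12: bf ⊕ aa = 15
byte 13: 13 ⊕ 0b = 18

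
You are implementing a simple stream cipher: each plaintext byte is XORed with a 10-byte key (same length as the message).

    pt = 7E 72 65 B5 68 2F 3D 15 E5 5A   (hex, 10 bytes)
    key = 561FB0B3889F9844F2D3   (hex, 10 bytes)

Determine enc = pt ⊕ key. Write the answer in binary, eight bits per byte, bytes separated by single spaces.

00101000 01101101 11010101 00000110 11100000 10110000 10100101 01010001 00010111 10001001

7e ⊕ 56 = 28
72 ⊕ 1f = 6d
65 ⊕ b0 = d5
b5 ⊕ b3 = 06
68 ⊕ 88 = e0
2f ⊕ 9f = b0
3d ⊕ 98 = a5
15 ⊕ 44 = 51
e5 ⊕ f2 = 17
5a ⊕ d3 = 89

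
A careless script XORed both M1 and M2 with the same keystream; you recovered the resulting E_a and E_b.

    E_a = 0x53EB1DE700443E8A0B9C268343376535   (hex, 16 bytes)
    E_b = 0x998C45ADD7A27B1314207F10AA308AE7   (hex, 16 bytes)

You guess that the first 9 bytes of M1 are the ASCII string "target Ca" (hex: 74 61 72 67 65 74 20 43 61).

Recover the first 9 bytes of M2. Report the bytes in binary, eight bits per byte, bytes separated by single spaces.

10111110 00000110 00101010 00101101 10110010 10010010 01100101 11011010 01111110

First, E_a ⊕ E_b = (M1 ⊕ K) ⊕ (M2 ⊕ K) = M1 ⊕ M2, so the key drops out. Then M2 = (M1 ⊕ M2) ⊕ M1 over the first 9 bytes.
byte 0: (53 XOR 99) XOR 74 = ca XOR 74 = be
byte 1: (eb XOR 8c) XOR 61 = 67 XOR 61 = 06
byte 2: (1d XOR 45) XOR 72 = 58 XOR 72 = 2a
byte 3: (e7 XOR ad) XOR 67 = 4a XOR 67 = 2d
byte 4: (00 XOR d7) XOR 65 = d7 XOR 65 = b2
byte 5: (44 XOR a2) XOR 74 = e6 XOR 74 = 92
byte 6: (3e XOR 7b) XOR 20 = 45 XOR 20 = 65
byte 7: (8a XOR 13) XOR 43 = 99 XOR 43 = da
byte 8: (0b XOR 14) XOR 61 = 1f XOR 61 = 7e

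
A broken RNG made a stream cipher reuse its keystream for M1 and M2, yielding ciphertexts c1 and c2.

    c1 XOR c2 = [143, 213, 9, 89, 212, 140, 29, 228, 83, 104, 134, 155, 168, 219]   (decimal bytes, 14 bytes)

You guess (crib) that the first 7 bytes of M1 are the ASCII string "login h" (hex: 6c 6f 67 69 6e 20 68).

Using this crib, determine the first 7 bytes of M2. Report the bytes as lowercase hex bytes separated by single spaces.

Since c1 ⊕ c2 = M1 ⊕ M2, XORing with the guessed M1 bytes yields the corresponding M2 bytes: M2 = (c1 ⊕ c2) ⊕ M1.
143 XOR 108 = 227
213 XOR 111 = 186
  9 XOR 103 = 110
 89 XOR 105 =  48
212 XOR 110 = 186
140 XOR  32 = 172
 29 XOR 104 = 117

e3 ba 6e 30 ba ac 75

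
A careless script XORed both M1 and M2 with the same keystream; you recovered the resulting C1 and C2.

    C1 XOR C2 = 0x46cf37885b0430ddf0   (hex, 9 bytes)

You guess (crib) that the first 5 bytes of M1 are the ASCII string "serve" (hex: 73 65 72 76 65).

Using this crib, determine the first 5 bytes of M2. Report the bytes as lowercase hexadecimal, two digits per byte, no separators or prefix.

Since C1 ⊕ C2 = M1 ⊕ M2, XORing with the guessed M1 bytes yields the corresponding M2 bytes: M2 = (C1 ⊕ C2) ⊕ M1.
byte 0:  70 ^ 115 =  53
byte 1: 207 ^ 101 = 170
byte 2:  55 ^ 114 =  69
byte 3: 136 ^ 118 = 254
byte 4:  91 ^ 101 =  62

35aa45fe3e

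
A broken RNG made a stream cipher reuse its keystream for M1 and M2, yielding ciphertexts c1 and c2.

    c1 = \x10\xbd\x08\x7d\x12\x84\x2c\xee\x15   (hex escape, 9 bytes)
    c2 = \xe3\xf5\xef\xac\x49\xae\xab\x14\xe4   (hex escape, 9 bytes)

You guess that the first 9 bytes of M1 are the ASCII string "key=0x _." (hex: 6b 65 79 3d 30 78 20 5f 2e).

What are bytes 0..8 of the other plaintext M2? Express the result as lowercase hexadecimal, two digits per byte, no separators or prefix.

982d9eec6b52a7a5df

First, c1 ⊕ c2 = (M1 ⊕ K) ⊕ (M2 ⊕ K) = M1 ⊕ M2, so the key drops out. Then M2 = (M1 ⊕ M2) ⊕ M1 over the first 9 bytes.
byte 0: (10 xor e3) xor 6b = f3 xor 6b = 98
byte 1: (bd xor f5) xor 65 = 48 xor 65 = 2d
byte 2: (08 xor ef) xor 79 = e7 xor 79 = 9e
byte 3: (7d xor ac) xor 3d = d1 xor 3d = ec
byte 4: (12 xor 49) xor 30 = 5b xor 30 = 6b
byte 5: (84 xor ae) xor 78 = 2a xor 78 = 52
byte 6: (2c xor ab) xor 20 = 87 xor 20 = a7
byte 7: (ee xor 14) xor 5f = fa xor 5f = a5
byte 8: (15 xor e4) xor 2e = f1 xor 2e = df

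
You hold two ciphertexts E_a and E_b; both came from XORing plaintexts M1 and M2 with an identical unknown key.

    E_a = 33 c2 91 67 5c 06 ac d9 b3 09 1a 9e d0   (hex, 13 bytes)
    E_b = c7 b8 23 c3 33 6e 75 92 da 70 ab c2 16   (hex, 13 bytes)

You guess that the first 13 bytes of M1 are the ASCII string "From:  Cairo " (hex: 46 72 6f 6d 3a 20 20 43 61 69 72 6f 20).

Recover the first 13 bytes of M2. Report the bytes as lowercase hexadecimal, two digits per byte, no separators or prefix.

First, E_a ⊕ E_b = (M1 ⊕ K) ⊕ (M2 ⊕ K) = M1 ⊕ M2, so the key drops out. Then M2 = (M1 ⊕ M2) ⊕ M1 over the first 13 bytes.
byte 0: (33 ^ c7) ^ 46 = f4 ^ 46 = b2
byte 1: (c2 ^ b8) ^ 72 = 7a ^ 72 = 08
byte 2: (91 ^ 23) ^ 6f = b2 ^ 6f = dd
byte 3: (67 ^ c3) ^ 6d = a4 ^ 6d = c9
byte 4: (5c ^ 33) ^ 3a = 6f ^ 3a = 55
byte 5: (06 ^ 6e) ^ 20 = 68 ^ 20 = 48
byte 6: (ac ^ 75) ^ 20 = d9 ^ 20 = f9
byte 7: (d9 ^ 92) ^ 43 = 4b ^ 43 = 08
byte 8: (b3 ^ da) ^ 61 = 69 ^ 61 = 08
byte 9: (09 ^ 70) ^ 69 = 79 ^ 69 = 10
byte 10: (1a ^ ab) ^ 72 = b1 ^ 72 = c3
byte 11: (9e ^ c2) ^ 6f = 5c ^ 6f = 33
byte 12: (d0 ^ 16) ^ 20 = c6 ^ 20 = e6

b208ddc95548f9080810c333e6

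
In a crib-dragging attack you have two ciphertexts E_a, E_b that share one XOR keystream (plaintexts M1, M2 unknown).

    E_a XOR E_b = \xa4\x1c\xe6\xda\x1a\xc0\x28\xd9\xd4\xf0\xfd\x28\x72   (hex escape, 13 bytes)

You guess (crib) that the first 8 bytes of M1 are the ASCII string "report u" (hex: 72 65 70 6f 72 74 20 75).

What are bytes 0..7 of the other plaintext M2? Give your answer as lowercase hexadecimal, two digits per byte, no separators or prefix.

Since E_a ⊕ E_b = M1 ⊕ M2, XORing with the guessed M1 bytes yields the corresponding M2 bytes: M2 = (E_a ⊕ E_b) ⊕ M1.
10100100 XOR 01110010 = 11010110
00011100 XOR 01100101 = 01111001
11100110 XOR 01110000 = 10010110
11011010 XOR 01101111 = 10110101
00011010 XOR 01110010 = 01101000
11000000 XOR 01110100 = 10110100
00101000 XOR 00100000 = 00001000
11011001 XOR 01110101 = 10101100

d67996b568b408ac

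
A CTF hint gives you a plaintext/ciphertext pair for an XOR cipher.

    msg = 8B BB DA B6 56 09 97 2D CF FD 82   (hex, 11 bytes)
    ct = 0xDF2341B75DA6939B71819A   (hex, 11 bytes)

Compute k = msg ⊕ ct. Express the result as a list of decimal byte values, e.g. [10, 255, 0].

[84, 152, 155, 1, 11, 175, 4, 182, 190, 124, 24]

Since ct = msg ⊕ k, XORing both sides with msg gives k = msg ⊕ ct.
8b XOR df = 54
bb XOR 23 = 98
da XOR 41 = 9b
b6 XOR b7 = 01
56 XOR 5d = 0b
09 XOR a6 = af
97 XOR 93 = 04
2d XOR 9b = b6
cf XOR 71 = be
fd XOR 81 = 7c
82 XOR 9a = 18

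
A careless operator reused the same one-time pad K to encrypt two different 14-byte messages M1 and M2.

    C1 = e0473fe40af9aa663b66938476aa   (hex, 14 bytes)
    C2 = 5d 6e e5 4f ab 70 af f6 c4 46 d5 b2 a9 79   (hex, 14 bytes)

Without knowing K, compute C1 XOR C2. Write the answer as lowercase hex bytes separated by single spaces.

C1 ⊕ C2 = (M1 ⊕ K) ⊕ (M2 ⊕ K) = M1 ⊕ M2 — the shared key cancels under XOR.
byte 0: e0 ⊕ 5d = bd
byte 1: 47 ⊕ 6e = 29
byte 2: 3f ⊕ e5 = da
byte 3: e4 ⊕ 4f = ab
byte 4: 0a ⊕ ab = a1
byte 5: f9 ⊕ 70 = 89
byte 6: aa ⊕ af = 05
byte 7: 66 ⊕ f6 = 90
byte 8: 3b ⊕ c4 = ff
byte 9: 66 ⊕ 46 = 20
byte 10: 93 ⊕ d5 = 46
byte 11: 84 ⊕ b2 = 36
byte 12: 76 ⊕ a9 = df
byte 13: aa ⊕ 79 = d3

bd 29 da ab a1 89 05 90 ff 20 46 36 df d3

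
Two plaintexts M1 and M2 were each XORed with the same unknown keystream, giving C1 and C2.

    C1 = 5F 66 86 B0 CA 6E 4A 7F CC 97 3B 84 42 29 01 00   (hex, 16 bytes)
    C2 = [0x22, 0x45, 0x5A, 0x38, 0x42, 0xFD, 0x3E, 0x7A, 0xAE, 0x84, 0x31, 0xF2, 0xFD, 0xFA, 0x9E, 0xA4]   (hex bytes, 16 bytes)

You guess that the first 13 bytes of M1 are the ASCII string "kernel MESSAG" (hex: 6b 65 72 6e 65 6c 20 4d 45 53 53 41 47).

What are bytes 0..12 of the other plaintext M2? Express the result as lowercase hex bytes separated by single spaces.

First, C1 ⊕ C2 = (M1 ⊕ K) ⊕ (M2 ⊕ K) = M1 ⊕ M2, so the key drops out. Then M2 = (M1 ⊕ M2) ⊕ M1 over the first 13 bytes.
byte 0: (5f ⊕ 22) ⊕ 6b = 7d ⊕ 6b = 16
byte 1: (66 ⊕ 45) ⊕ 65 = 23 ⊕ 65 = 46
byte 2: (86 ⊕ 5a) ⊕ 72 = dc ⊕ 72 = ae
byte 3: (b0 ⊕ 38) ⊕ 6e = 88 ⊕ 6e = e6
byte 4: (ca ⊕ 42) ⊕ 65 = 88 ⊕ 65 = ed
byte 5: (6e ⊕ fd) ⊕ 6c = 93 ⊕ 6c = ff
byte 6: (4a ⊕ 3e) ⊕ 20 = 74 ⊕ 20 = 54
byte 7: (7f ⊕ 7a) ⊕ 4d = 05 ⊕ 4d = 48
byte 8: (cc ⊕ ae) ⊕ 45 = 62 ⊕ 45 = 27
byte 9: (97 ⊕ 84) ⊕ 53 = 13 ⊕ 53 = 40
byte 10: (3b ⊕ 31) ⊕ 53 = 0a ⊕ 53 = 59
byte 11: (84 ⊕ f2) ⊕ 41 = 76 ⊕ 41 = 37
byte 12: (42 ⊕ fd) ⊕ 47 = bf ⊕ 47 = f8

16 46 ae e6 ed ff 54 48 27 40 59 37 f8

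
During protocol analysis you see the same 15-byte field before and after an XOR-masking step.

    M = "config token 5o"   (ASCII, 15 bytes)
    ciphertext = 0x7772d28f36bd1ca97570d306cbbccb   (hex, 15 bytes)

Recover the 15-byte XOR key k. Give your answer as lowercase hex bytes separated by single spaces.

Since ciphertext = M ⊕ k, XORing both sides with M gives k = M ⊕ ciphertext.
01100011 XOR 01110111 = 00010100
01101111 XOR 01110010 = 00011101
01101110 XOR 11010010 = 10111100
01100110 XOR 10001111 = 11101001
01101001 XOR 00110110 = 01011111
01100111 XOR 10111101 = 11011010
00100000 XOR 00011100 = 00111100
01110100 XOR 10101001 = 11011101
01101111 XOR 01110101 = 00011010
01101011 XOR 01110000 = 00011011
01100101 XOR 11010011 = 10110110
01101110 XOR 00000110 = 01101000
00100000 XOR 11001011 = 11101011
00110101 XOR 10111100 = 10001001
01101111 XOR 11001011 = 10100100

14 1d bc e9 5f da 3c dd 1a 1b b6 68 eb 89 a4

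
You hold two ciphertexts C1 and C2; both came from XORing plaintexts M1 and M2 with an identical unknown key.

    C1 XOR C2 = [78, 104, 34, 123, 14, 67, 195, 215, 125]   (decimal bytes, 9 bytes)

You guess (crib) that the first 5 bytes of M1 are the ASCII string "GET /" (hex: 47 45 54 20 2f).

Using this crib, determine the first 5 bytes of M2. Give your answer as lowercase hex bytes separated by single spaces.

09 2d 76 5b 21

Since C1 ⊕ C2 = M1 ⊕ M2, XORing with the guessed M1 bytes yields the corresponding M2 bytes: M2 = (C1 ⊕ C2) ⊕ M1.
4e XOR 47 = 09
68 XOR 45 = 2d
22 XOR 54 = 76
7b XOR 20 = 5b
0e XOR 2f = 21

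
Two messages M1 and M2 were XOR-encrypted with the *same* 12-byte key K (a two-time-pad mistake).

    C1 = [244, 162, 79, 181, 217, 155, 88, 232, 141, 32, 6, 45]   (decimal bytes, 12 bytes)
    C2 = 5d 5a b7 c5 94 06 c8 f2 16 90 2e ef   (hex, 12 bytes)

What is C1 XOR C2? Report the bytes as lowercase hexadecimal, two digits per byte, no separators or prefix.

C1 ⊕ C2 = (M1 ⊕ K) ⊕ (M2 ⊕ K) = M1 ⊕ M2 — the shared key cancels under XOR.
11110100 XOR 01011101 = 10101001
10100010 XOR 01011010 = 11111000
01001111 XOR 10110111 = 11111000
10110101 XOR 11000101 = 01110000
11011001 XOR 10010100 = 01001101
10011011 XOR 00000110 = 10011101
01011000 XOR 11001000 = 10010000
11101000 XOR 11110010 = 00011010
10001101 XOR 00010110 = 10011011
00100000 XOR 10010000 = 10110000
00000110 XOR 00101110 = 00101000
00101101 XOR 11101111 = 11000010

a9f8f8704d9d901a9bb028c2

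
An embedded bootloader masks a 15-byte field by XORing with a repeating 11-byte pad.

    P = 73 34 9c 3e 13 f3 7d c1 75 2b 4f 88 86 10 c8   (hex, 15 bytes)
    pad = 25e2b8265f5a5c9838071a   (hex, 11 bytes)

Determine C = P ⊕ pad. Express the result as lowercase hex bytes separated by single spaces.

56 d6 24 18 4c a9 21 59 4d 2c 55 ad 64 a8 ee

The 11-byte key repeats, so the effective keystream is 25 e2 b8 26 5f 5a 5c 98 38 07 1a 25 e2 b8 26.
byte 0: 115 XOR  37 =  86
byte 1:  52 XOR 226 = 214
byte 2: 156 XOR 184 =  36
byte 3:  62 XOR  38 =  24
byte 4:  19 XOR  95 =  76
byte 5: 243 XOR  90 = 169
byte 6: 125 XOR  92 =  33
byte 7: 193 XOR 152 =  89
byte 8: 117 XOR  56 =  77
byte 9:  43 XOR   7 =  44
byte 10:  79 XOR  26 =  85
byte 11: 136 XOR  37 = 173
byte 12: 134 XOR 226 = 100
byte 13:  16 XOR 184 = 168
byte 14: 200 XOR  38 = 238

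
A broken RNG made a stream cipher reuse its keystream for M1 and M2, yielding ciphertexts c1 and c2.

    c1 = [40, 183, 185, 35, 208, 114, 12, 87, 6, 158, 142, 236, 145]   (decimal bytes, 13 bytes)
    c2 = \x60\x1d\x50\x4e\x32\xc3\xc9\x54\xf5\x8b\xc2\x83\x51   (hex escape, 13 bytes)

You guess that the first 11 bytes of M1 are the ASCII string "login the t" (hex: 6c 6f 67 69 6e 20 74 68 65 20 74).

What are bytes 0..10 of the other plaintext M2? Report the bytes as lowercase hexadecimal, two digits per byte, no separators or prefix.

First, c1 ⊕ c2 = (M1 ⊕ K) ⊕ (M2 ⊕ K) = M1 ⊕ M2, so the key drops out. Then M2 = (M1 ⊕ M2) ⊕ M1 over the first 11 bytes.
byte 0: (28 ^ 60) ^ 6c = 48 ^ 6c = 24
byte 1: (b7 ^ 1d) ^ 6f = aa ^ 6f = c5
byte 2: (b9 ^ 50) ^ 67 = e9 ^ 67 = 8e
byte 3: (23 ^ 4e) ^ 69 = 6d ^ 69 = 04
byte 4: (d0 ^ 32) ^ 6e = e2 ^ 6e = 8c
byte 5: (72 ^ c3) ^ 20 = b1 ^ 20 = 91
byte 6: (0c ^ c9) ^ 74 = c5 ^ 74 = b1
byte 7: (57 ^ 54) ^ 68 = 03 ^ 68 = 6b
byte 8: (06 ^ f5) ^ 65 = f3 ^ 65 = 96
byte 9: (9e ^ 8b) ^ 20 = 15 ^ 20 = 35
byte 10: (8e ^ c2) ^ 74 = 4c ^ 74 = 38

24c58e048c91b16b963538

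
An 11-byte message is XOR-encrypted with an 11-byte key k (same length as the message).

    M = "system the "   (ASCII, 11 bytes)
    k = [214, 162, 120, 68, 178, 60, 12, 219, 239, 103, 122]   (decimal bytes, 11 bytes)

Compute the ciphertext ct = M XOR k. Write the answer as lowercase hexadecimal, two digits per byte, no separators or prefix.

a5db0b30d7512caf87025a

XOR is its own inverse, so applying the key byte-wise gives the result directly.
byte 0: 73 ^ d6 = a5
byte 1: 79 ^ a2 = db
byte 2: 73 ^ 78 = 0b
byte 3: 74 ^ 44 = 30
byte 4: 65 ^ b2 = d7
byte 5: 6d ^ 3c = 51
byte 6: 20 ^ 0c = 2c
byte 7: 74 ^ db = af
byte 8: 68 ^ ef = 87
byte 9: 65 ^ 67 = 02
byte 10: 20 ^ 7a = 5a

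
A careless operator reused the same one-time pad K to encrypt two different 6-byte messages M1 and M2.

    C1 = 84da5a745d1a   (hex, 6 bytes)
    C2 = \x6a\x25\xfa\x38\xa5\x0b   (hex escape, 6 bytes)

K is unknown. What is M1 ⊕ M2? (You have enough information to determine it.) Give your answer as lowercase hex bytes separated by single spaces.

C1 ⊕ C2 = (M1 ⊕ K) ⊕ (M2 ⊕ K) = M1 ⊕ M2 — the shared key cancels under XOR.
84 ⊕ 6a = ee
da ⊕ 25 = ff
5a ⊕ fa = a0
74 ⊕ 38 = 4c
5d ⊕ a5 = f8
1a ⊕ 0b = 11

ee ff a0 4c f8 11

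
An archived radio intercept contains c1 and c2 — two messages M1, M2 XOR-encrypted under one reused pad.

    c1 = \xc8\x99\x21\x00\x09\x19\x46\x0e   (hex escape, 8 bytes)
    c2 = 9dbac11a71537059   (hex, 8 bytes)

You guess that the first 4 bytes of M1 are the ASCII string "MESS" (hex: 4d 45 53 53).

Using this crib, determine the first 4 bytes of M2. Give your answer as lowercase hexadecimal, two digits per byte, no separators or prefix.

First, c1 ⊕ c2 = (M1 ⊕ K) ⊕ (M2 ⊕ K) = M1 ⊕ M2, so the key drops out. Then M2 = (M1 ⊕ M2) ⊕ M1 over the first 4 bytes.
byte 0: (c8 ⊕ 9d) ⊕ 4d = 55 ⊕ 4d = 18
byte 1: (99 ⊕ ba) ⊕ 45 = 23 ⊕ 45 = 66
byte 2: (21 ⊕ c1) ⊕ 53 = e0 ⊕ 53 = b3
byte 3: (00 ⊕ 1a) ⊕ 53 = 1a ⊕ 53 = 49

1866b349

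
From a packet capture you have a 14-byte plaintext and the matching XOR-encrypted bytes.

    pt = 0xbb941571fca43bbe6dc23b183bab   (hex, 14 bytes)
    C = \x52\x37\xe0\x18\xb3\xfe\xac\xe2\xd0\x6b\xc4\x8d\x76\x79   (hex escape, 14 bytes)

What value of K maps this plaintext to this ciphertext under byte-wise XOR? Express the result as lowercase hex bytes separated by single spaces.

Since C = pt ⊕ K, XORing both sides with pt gives K = pt ⊕ C.
byte 0: 187 ^  82 = 233
byte 1: 148 ^  55 = 163
byte 2:  21 ^ 224 = 245
byte 3: 113 ^  24 = 105
byte 4: 252 ^ 179 =  79
byte 5: 164 ^ 254 =  90
byte 6:  59 ^ 172 = 151
byte 7: 190 ^ 226 =  92
byte 8: 109 ^ 208 = 189
byte 9: 194 ^ 107 = 169
byte 10:  59 ^ 196 = 255
byte 11:  24 ^ 141 = 149
byte 12:  59 ^ 118 =  77
byte 13: 171 ^ 121 = 210

e9 a3 f5 69 4f 5a 97 5c bd a9 ff 95 4d d2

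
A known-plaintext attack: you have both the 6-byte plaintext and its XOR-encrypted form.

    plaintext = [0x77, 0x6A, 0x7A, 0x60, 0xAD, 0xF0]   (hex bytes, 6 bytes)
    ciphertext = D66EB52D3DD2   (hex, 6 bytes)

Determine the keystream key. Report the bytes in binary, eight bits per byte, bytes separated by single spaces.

10100001 00000100 11001111 01001101 10010000 00100010

Since ciphertext = plaintext ⊕ key, XORing both sides with plaintext gives key = plaintext ⊕ ciphertext.
01110111 xor 11010110 = 10100001
01101010 xor 01101110 = 00000100
01111010 xor 10110101 = 11001111
01100000 xor 00101101 = 01001101
10101101 xor 00111101 = 10010000
11110000 xor 11010010 = 00100010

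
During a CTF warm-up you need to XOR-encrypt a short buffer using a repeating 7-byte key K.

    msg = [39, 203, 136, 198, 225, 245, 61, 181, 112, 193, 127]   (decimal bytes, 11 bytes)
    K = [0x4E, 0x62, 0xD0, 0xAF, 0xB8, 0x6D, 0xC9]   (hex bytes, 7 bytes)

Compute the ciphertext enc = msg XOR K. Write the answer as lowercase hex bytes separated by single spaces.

69 a9 58 69 59 98 f4 fb 12 11 d0

The 7-byte key repeats, so the effective keystream is 4e 62 d0 af b8 6d c9 4e 62 d0 af.
byte 0: 00100111 ⊕ 01001110 = 01101001
byte 1: 11001011 ⊕ 01100010 = 10101001
byte 2: 10001000 ⊕ 11010000 = 01011000
byte 3: 11000110 ⊕ 10101111 = 01101001
byte 4: 11100001 ⊕ 10111000 = 01011001
byte 5: 11110101 ⊕ 01101101 = 10011000
byte 6: 00111101 ⊕ 11001001 = 11110100
byte 7: 10110101 ⊕ 01001110 = 11111011
byte 8: 01110000 ⊕ 01100010 = 00010010
byte 9: 11000001 ⊕ 11010000 = 00010001
byte 10: 01111111 ⊕ 10101111 = 11010000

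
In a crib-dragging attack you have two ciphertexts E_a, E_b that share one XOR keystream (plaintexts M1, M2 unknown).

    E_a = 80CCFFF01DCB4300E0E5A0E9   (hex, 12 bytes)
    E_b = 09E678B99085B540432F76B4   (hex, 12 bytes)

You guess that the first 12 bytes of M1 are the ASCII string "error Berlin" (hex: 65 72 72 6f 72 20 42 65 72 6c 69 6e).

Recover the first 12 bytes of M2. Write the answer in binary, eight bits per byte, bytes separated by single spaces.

First, E_a ⊕ E_b = (M1 ⊕ K) ⊕ (M2 ⊕ K) = M1 ⊕ M2, so the key drops out. Then M2 = (M1 ⊕ M2) ⊕ M1 over the first 12 bytes.
byte 0: (80 xor 09) xor 65 = 89 xor 65 = ec
byte 1: (cc xor e6) xor 72 = 2a xor 72 = 58
byte 2: (ff xor 78) xor 72 = 87 xor 72 = f5
byte 3: (f0 xor b9) xor 6f = 49 xor 6f = 26
byte 4: (1d xor 90) xor 72 = 8d xor 72 = ff
byte 5: (cb xor 85) xor 20 = 4e xor 20 = 6e
byte 6: (43 xor b5) xor 42 = f6 xor 42 = b4
byte 7: (00 xor 40) xor 65 = 40 xor 65 = 25
byte 8: (e0 xor 43) xor 72 = a3 xor 72 = d1
byte 9: (e5 xor 2f) xor 6c = ca xor 6c = a6
byte 10: (a0 xor 76) xor 69 = d6 xor 69 = bf
byte 11: (e9 xor b4) xor 6e = 5d xor 6e = 33

11101100 01011000 11110101 00100110 11111111 01101110 10110100 00100101 11010001 10100110 10111111 00110011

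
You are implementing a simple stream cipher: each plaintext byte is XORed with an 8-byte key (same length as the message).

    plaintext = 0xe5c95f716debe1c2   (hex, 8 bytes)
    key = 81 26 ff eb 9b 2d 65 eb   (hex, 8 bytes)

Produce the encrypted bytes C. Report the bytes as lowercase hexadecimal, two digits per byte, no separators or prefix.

64efa09af6c68429

XOR is its own inverse, so applying the key byte-wise gives the result directly.
229 ^ 129 = 100
201 ^  38 = 239
 95 ^ 255 = 160
113 ^ 235 = 154
109 ^ 155 = 246
235 ^  45 = 198
225 ^ 101 = 132
194 ^ 235 =  41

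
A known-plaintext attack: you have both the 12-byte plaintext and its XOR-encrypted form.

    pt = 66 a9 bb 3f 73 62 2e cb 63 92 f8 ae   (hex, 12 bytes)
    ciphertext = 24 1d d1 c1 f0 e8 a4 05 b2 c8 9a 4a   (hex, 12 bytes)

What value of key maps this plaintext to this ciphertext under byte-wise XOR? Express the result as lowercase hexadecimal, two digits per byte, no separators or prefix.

42b46afe838a8aced15a62e4

Since ciphertext = pt ⊕ key, XORing both sides with pt gives key = pt ⊕ ciphertext.
byte 0: 66 xor 24 = 42
byte 1: a9 xor 1d = b4
byte 2: bb xor d1 = 6a
byte 3: 3f xor c1 = fe
byte 4: 73 xor f0 = 83
byte 5: 62 xor e8 = 8a
byte 6: 2e xor a4 = 8a
byte 7: cb xor 05 = ce
byte 8: 63 xor b2 = d1
byte 9: 92 xor c8 = 5a
byte 10: f8 xor 9a = 62
byte 11: ae xor 4a = e4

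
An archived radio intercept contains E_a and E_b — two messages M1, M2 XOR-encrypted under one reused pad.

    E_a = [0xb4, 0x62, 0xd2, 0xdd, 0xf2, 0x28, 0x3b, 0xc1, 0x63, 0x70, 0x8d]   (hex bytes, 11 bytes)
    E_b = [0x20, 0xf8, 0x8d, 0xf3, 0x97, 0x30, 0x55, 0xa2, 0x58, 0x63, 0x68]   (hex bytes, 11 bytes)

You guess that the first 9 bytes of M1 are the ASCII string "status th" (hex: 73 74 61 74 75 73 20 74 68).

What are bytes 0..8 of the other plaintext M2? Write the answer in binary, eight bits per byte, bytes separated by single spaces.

First, E_a ⊕ E_b = (M1 ⊕ K) ⊕ (M2 ⊕ K) = M1 ⊕ M2, so the key drops out. Then M2 = (M1 ⊕ M2) ⊕ M1 over the first 9 bytes.
byte 0: (b4 xor 20) xor 73 = 94 xor 73 = e7
byte 1: (62 xor f8) xor 74 = 9a xor 74 = ee
byte 2: (d2 xor 8d) xor 61 = 5f xor 61 = 3e
byte 3: (dd xor f3) xor 74 = 2e xor 74 = 5a
byte 4: (f2 xor 97) xor 75 = 65 xor 75 = 10
byte 5: (28 xor 30) xor 73 = 18 xor 73 = 6b
byte 6: (3b xor 55) xor 20 = 6e xor 20 = 4e
byte 7: (c1 xor a2) xor 74 = 63 xor 74 = 17
byte 8: (63 xor 58) xor 68 = 3b xor 68 = 53

11100111 11101110 00111110 01011010 00010000 01101011 01001110 00010111 01010011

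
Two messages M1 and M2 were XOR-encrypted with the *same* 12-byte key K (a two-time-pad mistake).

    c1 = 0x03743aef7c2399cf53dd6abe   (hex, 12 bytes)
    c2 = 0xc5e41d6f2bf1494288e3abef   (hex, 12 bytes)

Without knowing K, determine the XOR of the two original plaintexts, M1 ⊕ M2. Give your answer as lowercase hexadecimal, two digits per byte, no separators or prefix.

c690278057d2d08ddb3ec151

c1 ⊕ c2 = (M1 ⊕ K) ⊕ (M2 ⊕ K) = M1 ⊕ M2 — the shared key cancels under XOR.
03 XOR c5 = c6
74 XOR e4 = 90
3a XOR 1d = 27
ef XOR 6f = 80
7c XOR 2b = 57
23 XOR f1 = d2
99 XOR 49 = d0
cf XOR 42 = 8d
53 XOR 88 = db
dd XOR e3 = 3e
6a XOR ab = c1
be XOR ef = 51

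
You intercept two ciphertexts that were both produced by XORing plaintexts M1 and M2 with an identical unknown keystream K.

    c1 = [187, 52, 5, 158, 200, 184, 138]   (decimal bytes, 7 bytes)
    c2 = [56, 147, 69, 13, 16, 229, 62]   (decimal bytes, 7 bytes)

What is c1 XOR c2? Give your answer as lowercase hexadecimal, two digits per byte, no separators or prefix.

83a74093d85db4

c1 ⊕ c2 = (M1 ⊕ K) ⊕ (M2 ⊕ K) = M1 ⊕ M2 — the shared key cancels under XOR.
bb xor 38 = 83
34 xor 93 = a7
05 xor 45 = 40
9e xor 0d = 93
c8 xor 10 = d8
b8 xor e5 = 5d
8a xor 3e = b4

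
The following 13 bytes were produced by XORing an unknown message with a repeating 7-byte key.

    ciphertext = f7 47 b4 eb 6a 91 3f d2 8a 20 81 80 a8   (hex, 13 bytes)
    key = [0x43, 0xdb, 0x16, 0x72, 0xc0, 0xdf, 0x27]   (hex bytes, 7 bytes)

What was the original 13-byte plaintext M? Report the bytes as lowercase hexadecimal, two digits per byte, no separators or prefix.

b49ca299aa4e18915136f34077

The 7-byte key repeats, so the effective keystream is 43 db 16 72 c0 df 27 43 db 16 72 c0 df.
byte 0: 247 ^  67 = 180
byte 1:  71 ^ 219 = 156
byte 2: 180 ^  22 = 162
byte 3: 235 ^ 114 = 153
byte 4: 106 ^ 192 = 170
byte 5: 145 ^ 223 =  78
byte 6:  63 ^  39 =  24
byte 7: 210 ^  67 = 145
byte 8: 138 ^ 219 =  81
byte 9:  32 ^  22 =  54
byte 10: 129 ^ 114 = 243
byte 11: 128 ^ 192 =  64
byte 12: 168 ^ 223 = 119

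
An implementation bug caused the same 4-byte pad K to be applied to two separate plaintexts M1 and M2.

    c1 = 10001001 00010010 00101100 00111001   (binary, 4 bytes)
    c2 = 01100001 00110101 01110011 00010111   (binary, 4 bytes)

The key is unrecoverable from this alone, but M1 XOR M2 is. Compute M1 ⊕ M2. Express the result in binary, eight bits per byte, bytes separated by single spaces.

11101000 00100111 01011111 00101110

c1 ⊕ c2 = (M1 ⊕ K) ⊕ (M2 ⊕ K) = M1 ⊕ M2 — the shared key cancels under XOR.
89 xor 61 = e8
12 xor 35 = 27
2c xor 73 = 5f
39 xor 17 = 2e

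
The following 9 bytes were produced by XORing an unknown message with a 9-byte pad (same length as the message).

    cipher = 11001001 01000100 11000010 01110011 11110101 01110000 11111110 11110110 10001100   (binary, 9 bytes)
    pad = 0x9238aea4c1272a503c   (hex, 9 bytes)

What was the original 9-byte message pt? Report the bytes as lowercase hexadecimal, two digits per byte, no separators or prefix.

c9 ^ 92 = 5b
44 ^ 38 = 7c
c2 ^ ae = 6c
73 ^ a4 = d7
f5 ^ c1 = 34
70 ^ 27 = 57
fe ^ 2a = d4
f6 ^ 50 = a6
8c ^ 3c = b0

5b7c6cd73457d4a6b0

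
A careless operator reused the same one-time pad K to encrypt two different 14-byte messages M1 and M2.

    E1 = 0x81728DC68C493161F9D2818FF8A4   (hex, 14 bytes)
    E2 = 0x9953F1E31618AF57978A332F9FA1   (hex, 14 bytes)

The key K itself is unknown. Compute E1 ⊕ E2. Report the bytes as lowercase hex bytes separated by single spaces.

18 21 7c 25 9a 51 9e 36 6e 58 b2 a0 67 05

E1 ⊕ E2 = (M1 ⊕ K) ⊕ (M2 ⊕ K) = M1 ⊕ M2 — the shared key cancels under XOR.
129 ⊕ 153 =  24
114 ⊕  83 =  33
141 ⊕ 241 = 124
198 ⊕ 227 =  37
140 ⊕  22 = 154
 73 ⊕  24 =  81
 49 ⊕ 175 = 158
 97 ⊕  87 =  54
249 ⊕ 151 = 110
210 ⊕ 138 =  88
129 ⊕  51 = 178
143 ⊕  47 = 160
248 ⊕ 159 = 103
164 ⊕ 161 =   5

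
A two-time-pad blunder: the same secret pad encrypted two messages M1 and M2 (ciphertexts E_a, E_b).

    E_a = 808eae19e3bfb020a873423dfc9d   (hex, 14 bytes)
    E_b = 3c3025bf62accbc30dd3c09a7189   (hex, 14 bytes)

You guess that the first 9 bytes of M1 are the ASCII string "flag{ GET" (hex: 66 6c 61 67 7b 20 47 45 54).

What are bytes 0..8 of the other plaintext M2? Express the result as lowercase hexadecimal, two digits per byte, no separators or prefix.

First, E_a ⊕ E_b = (M1 ⊕ K) ⊕ (M2 ⊕ K) = M1 ⊕ M2, so the key drops out. Then M2 = (M1 ⊕ M2) ⊕ M1 over the first 9 bytes.
byte 0: (80 ⊕ 3c) ⊕ 66 = bc ⊕ 66 = da
byte 1: (8e ⊕ 30) ⊕ 6c = be ⊕ 6c = d2
byte 2: (ae ⊕ 25) ⊕ 61 = 8b ⊕ 61 = ea
byte 3: (19 ⊕ bf) ⊕ 67 = a6 ⊕ 67 = c1
byte 4: (e3 ⊕ 62) ⊕ 7b = 81 ⊕ 7b = fa
byte 5: (bf ⊕ ac) ⊕ 20 = 13 ⊕ 20 = 33
byte 6: (b0 ⊕ cb) ⊕ 47 = 7b ⊕ 47 = 3c
byte 7: (20 ⊕ c3) ⊕ 45 = e3 ⊕ 45 = a6
byte 8: (a8 ⊕ 0d) ⊕ 54 = a5 ⊕ 54 = f1

dad2eac1fa333ca6f1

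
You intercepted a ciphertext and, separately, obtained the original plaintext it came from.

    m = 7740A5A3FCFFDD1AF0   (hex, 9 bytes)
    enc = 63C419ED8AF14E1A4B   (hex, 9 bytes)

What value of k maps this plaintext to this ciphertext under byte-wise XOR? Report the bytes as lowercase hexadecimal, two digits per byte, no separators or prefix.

Since enc = m ⊕ k, XORing both sides with m gives k = m ⊕ enc.
byte 0: 77 ⊕ 63 = 14
byte 1: 40 ⊕ c4 = 84
byte 2: a5 ⊕ 19 = bc
byte 3: a3 ⊕ ed = 4e
byte 4: fc ⊕ 8a = 76
byte 5: ff ⊕ f1 = 0e
byte 6: dd ⊕ 4e = 93
byte 7: 1a ⊕ 1a = 00
byte 8: f0 ⊕ 4b = bb

1484bc4e760e9300bb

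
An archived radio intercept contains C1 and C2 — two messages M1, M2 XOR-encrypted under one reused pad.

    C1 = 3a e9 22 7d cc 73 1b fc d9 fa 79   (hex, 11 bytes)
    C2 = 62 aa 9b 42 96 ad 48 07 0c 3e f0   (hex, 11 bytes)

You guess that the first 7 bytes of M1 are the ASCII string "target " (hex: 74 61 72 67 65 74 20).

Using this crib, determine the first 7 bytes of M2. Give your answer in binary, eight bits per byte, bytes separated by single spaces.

00101100 00100010 11001011 01011000 00111111 10101010 01110011

First, C1 ⊕ C2 = (M1 ⊕ K) ⊕ (M2 ⊕ K) = M1 ⊕ M2, so the key drops out. Then M2 = (M1 ⊕ M2) ⊕ M1 over the first 7 bytes.
byte 0: (3a XOR 62) XOR 74 = 58 XOR 74 = 2c
byte 1: (e9 XOR aa) XOR 61 = 43 XOR 61 = 22
byte 2: (22 XOR 9b) XOR 72 = b9 XOR 72 = cb
byte 3: (7d XOR 42) XOR 67 = 3f XOR 67 = 58
byte 4: (cc XOR 96) XOR 65 = 5a XOR 65 = 3f
byte 5: (73 XOR ad) XOR 74 = de XOR 74 = aa
byte 6: (1b XOR 48) XOR 20 = 53 XOR 20 = 73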